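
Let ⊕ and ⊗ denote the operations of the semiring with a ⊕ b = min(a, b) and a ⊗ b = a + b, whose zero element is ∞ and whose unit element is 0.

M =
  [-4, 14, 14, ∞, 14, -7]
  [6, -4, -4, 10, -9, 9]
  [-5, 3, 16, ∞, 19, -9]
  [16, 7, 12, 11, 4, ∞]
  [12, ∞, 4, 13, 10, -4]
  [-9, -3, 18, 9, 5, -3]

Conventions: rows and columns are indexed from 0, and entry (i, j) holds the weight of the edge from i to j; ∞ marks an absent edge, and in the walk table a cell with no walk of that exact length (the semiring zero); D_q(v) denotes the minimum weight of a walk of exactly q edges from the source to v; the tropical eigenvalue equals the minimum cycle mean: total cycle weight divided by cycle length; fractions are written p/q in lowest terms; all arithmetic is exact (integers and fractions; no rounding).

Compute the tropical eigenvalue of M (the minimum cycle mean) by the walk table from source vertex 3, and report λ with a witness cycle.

q=0: [∞, ∞, ∞, 0, ∞, ∞]
q=1: [16, 7, 12, 11, 4, ∞]
q=2: [7, 3, 3, 17, -2, 0]
q=3: [-9, -3, -1, 9, -6, -6]
q=4: [-15, -9, -7, 3, -12, -16]
q=5: [-25, -19, -13, -7, -18, -22]
q=6: [-31, -25, -23, -13, -28, -32]
Optimal cycle mean attained by: cycle 0->5->0, total (-7) + (-9), length 2.
Answer: λ = -8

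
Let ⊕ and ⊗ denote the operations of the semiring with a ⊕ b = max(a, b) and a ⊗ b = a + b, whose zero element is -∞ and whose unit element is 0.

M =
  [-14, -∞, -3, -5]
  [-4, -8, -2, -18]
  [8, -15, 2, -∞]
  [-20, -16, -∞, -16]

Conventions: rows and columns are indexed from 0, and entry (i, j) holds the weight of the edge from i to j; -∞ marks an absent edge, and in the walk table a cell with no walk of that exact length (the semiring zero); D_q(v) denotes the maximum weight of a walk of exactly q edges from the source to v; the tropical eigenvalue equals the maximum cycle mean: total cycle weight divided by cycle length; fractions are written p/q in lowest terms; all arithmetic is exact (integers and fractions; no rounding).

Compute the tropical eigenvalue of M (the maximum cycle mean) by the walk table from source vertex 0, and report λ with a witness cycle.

q=0: [0, -∞, -∞, -∞]
q=1: [-14, -∞, -3, -5]
q=2: [5, -18, -1, -19]
q=3: [7, -16, 2, 0]
q=4: [10, -13, 4, 2]
Optimal cycle mean attained by: cycle 0->2->0, total (-3) + 8, length 2.
Answer: λ = 5/2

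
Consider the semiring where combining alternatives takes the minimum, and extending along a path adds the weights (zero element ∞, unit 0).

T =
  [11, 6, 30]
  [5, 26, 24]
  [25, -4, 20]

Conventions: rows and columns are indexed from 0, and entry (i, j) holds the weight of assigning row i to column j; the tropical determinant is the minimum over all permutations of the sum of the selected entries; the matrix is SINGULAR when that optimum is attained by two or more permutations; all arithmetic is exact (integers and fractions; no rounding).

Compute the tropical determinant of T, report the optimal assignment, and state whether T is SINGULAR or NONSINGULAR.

σ = (0, 1, 2): 11 + 26 + 20 = 57
σ = (0, 2, 1): 11 + 24 + (-4) = 31
σ = (1, 0, 2): 6 + 5 + 20 = 31
σ = (1, 2, 0): 6 + 24 + 25 = 55
σ = (2, 0, 1): 30 + 5 + (-4) = 31
σ = (2, 1, 0): 30 + 26 + 25 = 81
Optimal value attained by: σ = (0, 2, 1).
Answer: det⊕(T) = 31; verdict: SINGULAR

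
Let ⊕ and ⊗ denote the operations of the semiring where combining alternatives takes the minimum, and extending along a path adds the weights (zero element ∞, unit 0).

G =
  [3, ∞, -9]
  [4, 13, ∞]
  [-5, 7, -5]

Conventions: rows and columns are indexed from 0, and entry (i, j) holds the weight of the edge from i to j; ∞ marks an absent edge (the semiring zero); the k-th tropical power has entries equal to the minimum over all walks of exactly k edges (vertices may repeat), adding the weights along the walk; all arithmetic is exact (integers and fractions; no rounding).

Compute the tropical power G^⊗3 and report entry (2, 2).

G^⊗2:
  [-14, -2, -14]
  [7, 26, -5]
  [-10, 2, -14]
G^⊗3:
  [-19, -7, -23]
  [-10, 2, -10]
  [-19, -7, -19]
Key observation: the optimum is the walk 2->0->2->2, with weight (-5) + (-9) + (-5) = -19.
Optimal value attained by: walk 2->0->2->2.
Answer: (G^⊗3)[2][2] = -19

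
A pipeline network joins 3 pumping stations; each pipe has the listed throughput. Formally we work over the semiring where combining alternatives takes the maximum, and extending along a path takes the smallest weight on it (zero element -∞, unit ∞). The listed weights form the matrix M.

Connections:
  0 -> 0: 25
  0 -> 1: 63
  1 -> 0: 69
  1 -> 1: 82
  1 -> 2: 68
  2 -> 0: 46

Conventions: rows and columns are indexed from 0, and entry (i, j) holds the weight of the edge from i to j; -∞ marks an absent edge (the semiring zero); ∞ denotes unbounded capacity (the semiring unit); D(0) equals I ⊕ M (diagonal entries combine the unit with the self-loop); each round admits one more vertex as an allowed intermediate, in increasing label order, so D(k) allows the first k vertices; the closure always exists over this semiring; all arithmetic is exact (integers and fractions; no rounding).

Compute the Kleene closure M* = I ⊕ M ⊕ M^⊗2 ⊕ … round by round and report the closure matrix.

D(0):
  [∞, 63, -∞]
  [69, ∞, 68]
  [46, -∞, ∞]
D(1):
  [∞, 63, -∞]
  [69, ∞, 68]
  [46, 46, ∞]
D(2):
  [∞, 63, 63]
  [69, ∞, 68]
  [46, 46, ∞]
D(3):
  [∞, 63, 63]
  [69, ∞, 68]
  [46, 46, ∞]
Answer: M* = [[∞, 63, 63], [69, ∞, 68], [46, 46, ∞]]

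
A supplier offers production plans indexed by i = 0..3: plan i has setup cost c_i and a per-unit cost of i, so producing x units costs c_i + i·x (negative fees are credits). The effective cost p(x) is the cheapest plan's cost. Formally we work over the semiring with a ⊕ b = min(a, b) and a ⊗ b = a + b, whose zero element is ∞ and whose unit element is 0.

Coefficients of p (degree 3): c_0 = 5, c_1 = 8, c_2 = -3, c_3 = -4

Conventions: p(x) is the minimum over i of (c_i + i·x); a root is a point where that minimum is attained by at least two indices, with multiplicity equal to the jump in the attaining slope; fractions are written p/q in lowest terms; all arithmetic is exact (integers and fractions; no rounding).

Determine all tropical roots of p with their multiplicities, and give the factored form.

hull edge (i=0, c=5) to (i=2, c=-3): slope -4, span 2
hull edge (i=2, c=-3) to (i=3, c=-4): slope -1, span 1
Factored form: p(x) = -4 ⊗ (x ⊕ 1) ⊗ (x ⊕ 4) ⊗ (x ⊕ 4)
Answer: roots = 1 (mult 1), 4 (mult 2)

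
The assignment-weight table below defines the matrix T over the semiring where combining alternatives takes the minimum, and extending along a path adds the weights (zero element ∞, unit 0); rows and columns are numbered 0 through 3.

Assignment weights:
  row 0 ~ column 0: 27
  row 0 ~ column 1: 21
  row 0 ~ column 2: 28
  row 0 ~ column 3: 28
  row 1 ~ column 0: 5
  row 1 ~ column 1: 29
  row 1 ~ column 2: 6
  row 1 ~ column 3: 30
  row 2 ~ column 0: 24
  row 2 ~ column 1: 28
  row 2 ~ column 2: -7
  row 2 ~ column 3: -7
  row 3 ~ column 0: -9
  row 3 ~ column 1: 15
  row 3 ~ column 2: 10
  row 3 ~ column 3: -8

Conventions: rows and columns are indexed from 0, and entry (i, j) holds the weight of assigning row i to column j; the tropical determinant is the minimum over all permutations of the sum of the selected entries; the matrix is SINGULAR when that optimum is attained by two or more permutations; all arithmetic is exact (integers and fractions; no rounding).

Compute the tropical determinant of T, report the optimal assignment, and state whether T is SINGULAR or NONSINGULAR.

σ = (0, 1, 2, 3): 27 + 29 + (-7) + (-8) = 41
σ = (0, 1, 3, 2): 27 + 29 + (-7) + 10 = 59
σ = (0, 2, 1, 3): 27 + 6 + 28 + (-8) = 53
σ = (0, 2, 3, 1): 27 + 6 + (-7) + 15 = 41
σ = (0, 3, 1, 2): 27 + 30 + 28 + 10 = 95
σ = (0, 3, 2, 1): 27 + 30 + (-7) + 15 = 65
σ = (1, 0, 2, 3): 21 + 5 + (-7) + (-8) = 11
σ = (1, 0, 3, 2): 21 + 5 + (-7) + 10 = 29
σ = (1, 2, 0, 3): 21 + 6 + 24 + (-8) = 43
σ = (1, 2, 3, 0): 21 + 6 + (-7) + (-9) = 11
σ = (1, 3, 0, 2): 21 + 30 + 24 + 10 = 85
σ = (1, 3, 2, 0): 21 + 30 + (-7) + (-9) = 35
σ = (2, 0, 1, 3): 28 + 5 + 28 + (-8) = 53
σ = (2, 0, 3, 1): 28 + 5 + (-7) + 15 = 41
σ = (2, 1, 0, 3): 28 + 29 + 24 + (-8) = 73
σ = (2, 1, 3, 0): 28 + 29 + (-7) + (-9) = 41
σ = (2, 3, 0, 1): 28 + 30 + 24 + 15 = 97
σ = (2, 3, 1, 0): 28 + 30 + 28 + (-9) = 77
σ = (3, 0, 1, 2): 28 + 5 + 28 + 10 = 71
σ = (3, 0, 2, 1): 28 + 5 + (-7) + 15 = 41
σ = (3, 1, 0, 2): 28 + 29 + 24 + 10 = 91
σ = (3, 1, 2, 0): 28 + 29 + (-7) + (-9) = 41
σ = (3, 2, 0, 1): 28 + 6 + 24 + 15 = 73
σ = (3, 2, 1, 0): 28 + 6 + 28 + (-9) = 53
Optimal value attained by: σ = (1, 0, 2, 3).
Answer: det⊕(T) = 11; verdict: SINGULAR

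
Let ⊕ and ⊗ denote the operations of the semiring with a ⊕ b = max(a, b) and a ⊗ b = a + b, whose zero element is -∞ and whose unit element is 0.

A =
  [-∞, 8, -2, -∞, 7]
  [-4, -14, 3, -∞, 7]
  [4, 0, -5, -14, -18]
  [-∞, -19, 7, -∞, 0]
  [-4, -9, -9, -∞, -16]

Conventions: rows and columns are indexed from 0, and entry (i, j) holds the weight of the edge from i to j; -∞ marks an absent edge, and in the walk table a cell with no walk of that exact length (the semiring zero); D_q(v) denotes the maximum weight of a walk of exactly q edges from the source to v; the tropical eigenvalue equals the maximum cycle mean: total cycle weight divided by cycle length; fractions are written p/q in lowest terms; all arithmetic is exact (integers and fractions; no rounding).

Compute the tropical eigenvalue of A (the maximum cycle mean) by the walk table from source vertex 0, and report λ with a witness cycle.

q=0: [0, -∞, -∞, -∞, -∞]
q=1: [-∞, 8, -2, -∞, 7]
q=2: [4, -2, 11, -16, 15]
q=3: [15, 12, 6, -3, 11]
q=4: [10, 23, 15, -8, 22]
q=5: [19, 18, 26, 1, 30]
Optimal cycle mean attained by: cycle 0->1->2->0, total 8 + 3 + 4, length 3.
Answer: λ = 5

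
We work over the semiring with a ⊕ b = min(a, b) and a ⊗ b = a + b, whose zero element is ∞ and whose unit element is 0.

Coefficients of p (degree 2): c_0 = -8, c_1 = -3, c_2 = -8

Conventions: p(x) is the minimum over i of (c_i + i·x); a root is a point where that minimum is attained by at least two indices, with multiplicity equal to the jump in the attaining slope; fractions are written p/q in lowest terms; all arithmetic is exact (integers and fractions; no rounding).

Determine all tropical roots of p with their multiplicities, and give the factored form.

hull edge (i=0, c=-8) to (i=2, c=-8): slope 0, span 2
Factored form: p(x) = -8 ⊗ (x ⊕ 0) ⊗ (x ⊕ 0)
Answer: roots = 0 (mult 2)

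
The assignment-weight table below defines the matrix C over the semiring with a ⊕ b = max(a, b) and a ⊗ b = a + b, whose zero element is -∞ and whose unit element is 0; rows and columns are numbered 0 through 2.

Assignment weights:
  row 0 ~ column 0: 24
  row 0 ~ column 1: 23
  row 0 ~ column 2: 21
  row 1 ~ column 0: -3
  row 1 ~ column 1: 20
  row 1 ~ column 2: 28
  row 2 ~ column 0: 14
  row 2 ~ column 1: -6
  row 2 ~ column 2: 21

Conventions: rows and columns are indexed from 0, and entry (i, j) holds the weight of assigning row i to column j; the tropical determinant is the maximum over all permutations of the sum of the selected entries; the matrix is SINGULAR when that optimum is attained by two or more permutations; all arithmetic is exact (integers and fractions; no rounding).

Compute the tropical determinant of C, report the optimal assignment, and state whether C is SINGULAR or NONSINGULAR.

σ = (0, 1, 2): 24 + 20 + 21 = 65
σ = (0, 2, 1): 24 + 28 + (-6) = 46
σ = (1, 0, 2): 23 + (-3) + 21 = 41
σ = (1, 2, 0): 23 + 28 + 14 = 65
σ = (2, 0, 1): 21 + (-3) + (-6) = 12
σ = (2, 1, 0): 21 + 20 + 14 = 55
Optimal value attained by: σ = (0, 1, 2).
Answer: det⊕(C) = 65; verdict: SINGULAR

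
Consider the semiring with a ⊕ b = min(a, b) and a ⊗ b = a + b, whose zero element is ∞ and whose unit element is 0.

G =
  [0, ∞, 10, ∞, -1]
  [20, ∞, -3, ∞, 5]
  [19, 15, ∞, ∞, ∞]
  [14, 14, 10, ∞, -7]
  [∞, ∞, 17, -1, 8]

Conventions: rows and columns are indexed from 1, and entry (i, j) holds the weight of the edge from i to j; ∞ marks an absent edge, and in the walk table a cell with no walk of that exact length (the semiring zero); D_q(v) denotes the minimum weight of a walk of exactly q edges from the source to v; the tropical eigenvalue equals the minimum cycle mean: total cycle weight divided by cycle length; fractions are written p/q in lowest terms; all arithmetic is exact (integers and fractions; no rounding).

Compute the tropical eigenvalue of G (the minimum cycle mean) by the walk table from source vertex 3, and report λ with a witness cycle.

q=0: [∞, ∞, 0, ∞, ∞]
q=1: [19, 15, ∞, ∞, ∞]
q=2: [19, ∞, 12, ∞, 18]
q=3: [19, 27, 29, 17, 18]
q=4: [19, 31, 24, 17, 10]
q=5: [19, 31, 27, 9, 10]
Optimal cycle mean attained by: cycle 4->5->4, total (-7) + (-1), length 2.
Answer: λ = -4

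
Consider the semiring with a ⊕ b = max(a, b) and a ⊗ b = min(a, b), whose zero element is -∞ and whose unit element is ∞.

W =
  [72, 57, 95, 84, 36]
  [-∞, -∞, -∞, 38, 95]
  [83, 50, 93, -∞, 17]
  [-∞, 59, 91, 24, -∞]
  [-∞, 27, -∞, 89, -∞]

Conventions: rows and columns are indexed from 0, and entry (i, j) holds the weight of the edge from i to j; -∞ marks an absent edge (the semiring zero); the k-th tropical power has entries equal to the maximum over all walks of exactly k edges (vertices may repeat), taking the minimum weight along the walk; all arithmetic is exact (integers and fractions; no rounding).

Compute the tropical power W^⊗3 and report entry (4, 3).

W^⊗2:
  [83, 59, 93, 72, 57]
  [-∞, 38, 38, 89, -∞]
  [83, 57, 93, 83, 50]
  [83, 50, 91, 38, 59]
  [-∞, 59, 89, 27, 27]
W^⊗3:
  [83, 59, 93, 83, 59]
  [38, 59, 89, 38, 38]
  [83, 59, 93, 83, 57]
  [83, 57, 91, 83, 50]
  [83, 50, 89, 38, 59]
Key observation: the optimum is the walk 4->3->1->3, with weight 89 min 59 min 38 = 38.
Optimal value attained by: walk 4->3->1->3.
Answer: (W^⊗3)[4][3] = 38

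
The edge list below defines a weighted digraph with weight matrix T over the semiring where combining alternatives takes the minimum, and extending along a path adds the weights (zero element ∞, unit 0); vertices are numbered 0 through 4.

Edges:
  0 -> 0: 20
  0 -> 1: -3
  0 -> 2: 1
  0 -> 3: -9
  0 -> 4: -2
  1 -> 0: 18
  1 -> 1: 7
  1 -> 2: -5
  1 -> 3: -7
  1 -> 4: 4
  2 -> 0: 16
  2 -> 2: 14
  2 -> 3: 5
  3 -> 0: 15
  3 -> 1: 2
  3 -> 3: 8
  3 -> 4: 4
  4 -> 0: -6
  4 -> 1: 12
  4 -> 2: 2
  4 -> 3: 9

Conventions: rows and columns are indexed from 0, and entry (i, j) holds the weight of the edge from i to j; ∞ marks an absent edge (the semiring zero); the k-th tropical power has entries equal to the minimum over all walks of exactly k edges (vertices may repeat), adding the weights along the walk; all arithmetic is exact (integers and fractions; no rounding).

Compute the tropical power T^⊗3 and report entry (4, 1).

T^⊗2:
  [-8, -7, -8, -10, -5]
  [-2, -5, 2, 0, -3]
  [20, 7, 17, 7, 9]
  [-2, 9, -3, -5, 6]
  [14, -9, -5, -15, -8]
T^⊗3:
  [-11, -11, -12, -17, -10]
  [-9, -5, -10, -12, -4]
  [3, 9, 2, 0, 11]
  [0, -5, -1, -11, -4]
  [-14, -13, -14, -16, -11]
Key observation: the optimum is the walk 4->0->3->1, with weight (-6) + (-9) + 2 = -13.
Optimal value attained by: walk 4->0->3->1.
Answer: (T^⊗3)[4][1] = -13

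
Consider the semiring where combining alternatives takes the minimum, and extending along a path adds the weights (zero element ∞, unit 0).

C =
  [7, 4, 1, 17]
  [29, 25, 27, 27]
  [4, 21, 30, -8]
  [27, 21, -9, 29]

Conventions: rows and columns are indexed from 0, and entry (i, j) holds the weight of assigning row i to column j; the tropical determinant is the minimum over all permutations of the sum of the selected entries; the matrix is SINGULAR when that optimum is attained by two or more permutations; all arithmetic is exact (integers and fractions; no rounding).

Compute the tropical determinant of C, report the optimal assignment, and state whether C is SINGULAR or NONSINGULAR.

σ = (0, 1, 2, 3): 7 + 25 + 30 + 29 = 91
σ = (0, 1, 3, 2): 7 + 25 + (-8) + (-9) = 15
σ = (0, 2, 1, 3): 7 + 27 + 21 + 29 = 84
σ = (0, 2, 3, 1): 7 + 27 + (-8) + 21 = 47
σ = (0, 3, 1, 2): 7 + 27 + 21 + (-9) = 46
σ = (0, 3, 2, 1): 7 + 27 + 30 + 21 = 85
σ = (1, 0, 2, 3): 4 + 29 + 30 + 29 = 92
σ = (1, 0, 3, 2): 4 + 29 + (-8) + (-9) = 16
σ = (1, 2, 0, 3): 4 + 27 + 4 + 29 = 64
σ = (1, 2, 3, 0): 4 + 27 + (-8) + 27 = 50
σ = (1, 3, 0, 2): 4 + 27 + 4 + (-9) = 26
σ = (1, 3, 2, 0): 4 + 27 + 30 + 27 = 88
σ = (2, 0, 1, 3): 1 + 29 + 21 + 29 = 80
σ = (2, 0, 3, 1): 1 + 29 + (-8) + 21 = 43
σ = (2, 1, 0, 3): 1 + 25 + 4 + 29 = 59
σ = (2, 1, 3, 0): 1 + 25 + (-8) + 27 = 45
σ = (2, 3, 0, 1): 1 + 27 + 4 + 21 = 53
σ = (2, 3, 1, 0): 1 + 27 + 21 + 27 = 76
σ = (3, 0, 1, 2): 17 + 29 + 21 + (-9) = 58
σ = (3, 0, 2, 1): 17 + 29 + 30 + 21 = 97
σ = (3, 1, 0, 2): 17 + 25 + 4 + (-9) = 37
σ = (3, 1, 2, 0): 17 + 25 + 30 + 27 = 99
σ = (3, 2, 0, 1): 17 + 27 + 4 + 21 = 69
σ = (3, 2, 1, 0): 17 + 27 + 21 + 27 = 92
Optimal value attained by: σ = (0, 1, 3, 2).
Answer: det⊕(C) = 15; verdict: NONSINGULAR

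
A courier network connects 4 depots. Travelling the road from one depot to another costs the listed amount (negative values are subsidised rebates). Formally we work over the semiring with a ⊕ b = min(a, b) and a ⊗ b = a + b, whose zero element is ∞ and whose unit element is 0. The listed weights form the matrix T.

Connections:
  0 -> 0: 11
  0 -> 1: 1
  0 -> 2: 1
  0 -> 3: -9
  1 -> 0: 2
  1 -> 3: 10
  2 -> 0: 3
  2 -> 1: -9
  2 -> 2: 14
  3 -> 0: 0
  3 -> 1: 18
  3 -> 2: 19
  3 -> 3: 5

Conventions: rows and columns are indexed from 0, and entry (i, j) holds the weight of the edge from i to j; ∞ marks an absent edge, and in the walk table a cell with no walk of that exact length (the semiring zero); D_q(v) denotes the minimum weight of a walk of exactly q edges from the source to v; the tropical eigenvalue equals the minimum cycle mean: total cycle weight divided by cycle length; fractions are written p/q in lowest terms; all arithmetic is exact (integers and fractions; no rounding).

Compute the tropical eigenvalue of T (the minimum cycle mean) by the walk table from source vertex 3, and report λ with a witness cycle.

q=0: [∞, ∞, ∞, 0]
q=1: [0, 18, 19, 5]
q=2: [5, 1, 1, -9]
q=3: [-9, -8, 6, -4]
q=4: [-6, -8, -8, -18]
Optimal cycle mean attained by: cycle 0->3->0, total (-9) + 0, length 2.
Answer: λ = -9/2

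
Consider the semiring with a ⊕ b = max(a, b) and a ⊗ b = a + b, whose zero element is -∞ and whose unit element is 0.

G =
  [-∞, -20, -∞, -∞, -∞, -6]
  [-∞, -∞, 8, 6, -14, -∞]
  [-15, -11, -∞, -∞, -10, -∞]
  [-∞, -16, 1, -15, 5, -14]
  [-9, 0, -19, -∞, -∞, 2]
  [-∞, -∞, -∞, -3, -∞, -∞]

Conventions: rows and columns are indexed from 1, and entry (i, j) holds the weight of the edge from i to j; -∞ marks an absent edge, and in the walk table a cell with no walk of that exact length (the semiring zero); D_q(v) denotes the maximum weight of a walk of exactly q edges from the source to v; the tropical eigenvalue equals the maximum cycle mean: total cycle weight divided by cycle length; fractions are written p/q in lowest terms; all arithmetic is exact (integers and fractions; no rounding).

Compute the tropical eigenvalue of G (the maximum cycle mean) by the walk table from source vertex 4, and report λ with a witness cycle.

q=0: [-∞, -∞, -∞, 0, -∞, -∞]
q=1: [-∞, -16, 1, -15, 5, -14]
q=2: [-4, 5, -8, -10, -9, 7]
q=3: [-18, -9, 13, 11, -5, -7]
q=4: [-2, 2, 12, -3, 16, -3]
q=5: [7, 16, 10, 8, 2, 18]
q=6: [-5, 2, 24, 22, 13, 4]
Optimal cycle mean attained by: cycle 2->4->5->2, total 6 + 5 + 0, length 3.
Answer: λ = 11/3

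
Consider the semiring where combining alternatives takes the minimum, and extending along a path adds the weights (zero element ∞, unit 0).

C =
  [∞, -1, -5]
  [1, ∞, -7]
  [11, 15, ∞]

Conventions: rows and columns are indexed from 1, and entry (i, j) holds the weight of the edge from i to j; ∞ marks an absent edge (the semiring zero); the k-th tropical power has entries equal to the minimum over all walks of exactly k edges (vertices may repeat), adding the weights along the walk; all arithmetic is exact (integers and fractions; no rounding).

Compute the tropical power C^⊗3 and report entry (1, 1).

C^⊗2:
  [0, 10, -8]
  [4, 0, -4]
  [16, 10, 6]
C^⊗3:
  [3, -1, -5]
  [1, 3, -7]
  [11, 15, 3]
Key observation: the optimum is the walk 1->2->3->1, with weight (-1) + (-7) + 11 = 3.
Optimal value attained by: walk 1->2->3->1.
Answer: (C^⊗3)[1][1] = 3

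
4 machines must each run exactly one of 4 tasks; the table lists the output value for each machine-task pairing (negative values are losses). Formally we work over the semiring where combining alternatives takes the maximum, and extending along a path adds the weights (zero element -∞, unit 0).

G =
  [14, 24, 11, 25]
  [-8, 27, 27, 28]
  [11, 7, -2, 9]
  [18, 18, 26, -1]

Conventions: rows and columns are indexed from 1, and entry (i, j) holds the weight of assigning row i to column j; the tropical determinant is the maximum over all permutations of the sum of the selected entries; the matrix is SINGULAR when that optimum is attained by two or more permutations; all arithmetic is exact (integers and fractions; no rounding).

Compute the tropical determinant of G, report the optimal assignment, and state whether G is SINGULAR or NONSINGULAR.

σ = (1, 2, 3, 4): 14 + 27 + (-2) + (-1) = 38
σ = (1, 2, 4, 3): 14 + 27 + 9 + 26 = 76
σ = (1, 3, 2, 4): 14 + 27 + 7 + (-1) = 47
σ = (1, 3, 4, 2): 14 + 27 + 9 + 18 = 68
σ = (1, 4, 2, 3): 14 + 28 + 7 + 26 = 75
σ = (1, 4, 3, 2): 14 + 28 + (-2) + 18 = 58
σ = (2, 1, 3, 4): 24 + (-8) + (-2) + (-1) = 13
σ = (2, 1, 4, 3): 24 + (-8) + 9 + 26 = 51
σ = (2, 3, 1, 4): 24 + 27 + 11 + (-1) = 61
σ = (2, 3, 4, 1): 24 + 27 + 9 + 18 = 78
σ = (2, 4, 1, 3): 24 + 28 + 11 + 26 = 89
σ = (2, 4, 3, 1): 24 + 28 + (-2) + 18 = 68
σ = (3, 1, 2, 4): 11 + (-8) + 7 + (-1) = 9
σ = (3, 1, 4, 2): 11 + (-8) + 9 + 18 = 30
σ = (3, 2, 1, 4): 11 + 27 + 11 + (-1) = 48
σ = (3, 2, 4, 1): 11 + 27 + 9 + 18 = 65
σ = (3, 4, 1, 2): 11 + 28 + 11 + 18 = 68
σ = (3, 4, 2, 1): 11 + 28 + 7 + 18 = 64
σ = (4, 1, 2, 3): 25 + (-8) + 7 + 26 = 50
σ = (4, 1, 3, 2): 25 + (-8) + (-2) + 18 = 33
σ = (4, 2, 1, 3): 25 + 27 + 11 + 26 = 89
σ = (4, 2, 3, 1): 25 + 27 + (-2) + 18 = 68
σ = (4, 3, 1, 2): 25 + 27 + 11 + 18 = 81
σ = (4, 3, 2, 1): 25 + 27 + 7 + 18 = 77
Optimal value attained by: σ = (2, 4, 1, 3).
Answer: det⊕(G) = 89; verdict: SINGULAR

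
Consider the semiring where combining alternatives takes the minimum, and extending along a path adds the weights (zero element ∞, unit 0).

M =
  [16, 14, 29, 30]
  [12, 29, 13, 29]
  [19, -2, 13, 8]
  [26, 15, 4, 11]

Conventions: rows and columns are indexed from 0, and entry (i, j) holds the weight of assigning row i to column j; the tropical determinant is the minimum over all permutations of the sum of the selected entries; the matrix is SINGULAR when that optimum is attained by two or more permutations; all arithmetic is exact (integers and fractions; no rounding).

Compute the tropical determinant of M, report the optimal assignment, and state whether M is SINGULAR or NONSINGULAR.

σ = (0, 1, 2, 3): 16 + 29 + 13 + 11 = 69
σ = (0, 1, 3, 2): 16 + 29 + 8 + 4 = 57
σ = (0, 2, 1, 3): 16 + 13 + (-2) + 11 = 38
σ = (0, 2, 3, 1): 16 + 13 + 8 + 15 = 52
σ = (0, 3, 1, 2): 16 + 29 + (-2) + 4 = 47
σ = (0, 3, 2, 1): 16 + 29 + 13 + 15 = 73
σ = (1, 0, 2, 3): 14 + 12 + 13 + 11 = 50
σ = (1, 0, 3, 2): 14 + 12 + 8 + 4 = 38
σ = (1, 2, 0, 3): 14 + 13 + 19 + 11 = 57
σ = (1, 2, 3, 0): 14 + 13 + 8 + 26 = 61
σ = (1, 3, 0, 2): 14 + 29 + 19 + 4 = 66
σ = (1, 3, 2, 0): 14 + 29 + 13 + 26 = 82
σ = (2, 0, 1, 3): 29 + 12 + (-2) + 11 = 50
σ = (2, 0, 3, 1): 29 + 12 + 8 + 15 = 64
σ = (2, 1, 0, 3): 29 + 29 + 19 + 11 = 88
σ = (2, 1, 3, 0): 29 + 29 + 8 + 26 = 92
σ = (2, 3, 0, 1): 29 + 29 + 19 + 15 = 92
σ = (2, 3, 1, 0): 29 + 29 + (-2) + 26 = 82
σ = (3, 0, 1, 2): 30 + 12 + (-2) + 4 = 44
σ = (3, 0, 2, 1): 30 + 12 + 13 + 15 = 70
σ = (3, 1, 0, 2): 30 + 29 + 19 + 4 = 82
σ = (3, 1, 2, 0): 30 + 29 + 13 + 26 = 98
σ = (3, 2, 0, 1): 30 + 13 + 19 + 15 = 77
σ = (3, 2, 1, 0): 30 + 13 + (-2) + 26 = 67
Optimal value attained by: σ = (0, 2, 1, 3).
Answer: det⊕(M) = 38; verdict: SINGULAR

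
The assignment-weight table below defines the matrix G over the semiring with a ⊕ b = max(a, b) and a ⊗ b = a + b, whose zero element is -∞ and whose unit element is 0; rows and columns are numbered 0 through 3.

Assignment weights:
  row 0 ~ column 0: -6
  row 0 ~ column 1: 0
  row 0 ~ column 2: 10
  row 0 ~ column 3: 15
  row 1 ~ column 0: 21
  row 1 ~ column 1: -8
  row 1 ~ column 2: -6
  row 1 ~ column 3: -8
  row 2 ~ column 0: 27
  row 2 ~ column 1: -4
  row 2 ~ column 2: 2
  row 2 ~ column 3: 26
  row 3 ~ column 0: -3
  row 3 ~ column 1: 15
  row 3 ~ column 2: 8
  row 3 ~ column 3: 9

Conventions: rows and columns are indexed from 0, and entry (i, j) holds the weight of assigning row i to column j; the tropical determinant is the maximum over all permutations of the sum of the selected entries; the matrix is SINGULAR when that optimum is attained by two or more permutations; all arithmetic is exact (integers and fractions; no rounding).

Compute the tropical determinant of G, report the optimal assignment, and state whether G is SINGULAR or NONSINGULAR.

σ = (0, 1, 2, 3): (-6) + (-8) + 2 + 9 = -3
σ = (0, 1, 3, 2): (-6) + (-8) + 26 + 8 = 20
σ = (0, 2, 1, 3): (-6) + (-6) + (-4) + 9 = -7
σ = (0, 2, 3, 1): (-6) + (-6) + 26 + 15 = 29
σ = (0, 3, 1, 2): (-6) + (-8) + (-4) + 8 = -10
σ = (0, 3, 2, 1): (-6) + (-8) + 2 + 15 = 3
σ = (1, 0, 2, 3): 0 + 21 + 2 + 9 = 32
σ = (1, 0, 3, 2): 0 + 21 + 26 + 8 = 55
σ = (1, 2, 0, 3): 0 + (-6) + 27 + 9 = 30
σ = (1, 2, 3, 0): 0 + (-6) + 26 + (-3) = 17
σ = (1, 3, 0, 2): 0 + (-8) + 27 + 8 = 27
σ = (1, 3, 2, 0): 0 + (-8) + 2 + (-3) = -9
σ = (2, 0, 1, 3): 10 + 21 + (-4) + 9 = 36
σ = (2, 0, 3, 1): 10 + 21 + 26 + 15 = 72
σ = (2, 1, 0, 3): 10 + (-8) + 27 + 9 = 38
σ = (2, 1, 3, 0): 10 + (-8) + 26 + (-3) = 25
σ = (2, 3, 0, 1): 10 + (-8) + 27 + 15 = 44
σ = (2, 3, 1, 0): 10 + (-8) + (-4) + (-3) = -5
σ = (3, 0, 1, 2): 15 + 21 + (-4) + 8 = 40
σ = (3, 0, 2, 1): 15 + 21 + 2 + 15 = 53
σ = (3, 1, 0, 2): 15 + (-8) + 27 + 8 = 42
σ = (3, 1, 2, 0): 15 + (-8) + 2 + (-3) = 6
σ = (3, 2, 0, 1): 15 + (-6) + 27 + 15 = 51
σ = (3, 2, 1, 0): 15 + (-6) + (-4) + (-3) = 2
Optimal value attained by: σ = (2, 0, 3, 1).
Answer: det⊕(G) = 72; verdict: NONSINGULAR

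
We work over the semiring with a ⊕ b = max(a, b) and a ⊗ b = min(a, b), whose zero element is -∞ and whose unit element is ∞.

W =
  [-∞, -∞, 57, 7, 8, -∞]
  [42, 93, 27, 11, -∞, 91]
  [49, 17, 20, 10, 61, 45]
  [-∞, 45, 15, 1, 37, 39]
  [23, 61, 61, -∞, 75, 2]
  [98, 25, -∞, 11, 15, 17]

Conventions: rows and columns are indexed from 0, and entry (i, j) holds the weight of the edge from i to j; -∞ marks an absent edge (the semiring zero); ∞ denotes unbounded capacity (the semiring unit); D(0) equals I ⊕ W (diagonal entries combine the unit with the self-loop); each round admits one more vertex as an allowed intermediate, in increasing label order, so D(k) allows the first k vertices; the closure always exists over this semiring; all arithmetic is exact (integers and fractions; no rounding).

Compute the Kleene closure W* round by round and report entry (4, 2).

D(0):
  [∞, -∞, 57, 7, 8, -∞]
  [42, ∞, 27, 11, -∞, 91]
  [49, 17, ∞, 10, 61, 45]
  [-∞, 45, 15, ∞, 37, 39]
  [23, 61, 61, -∞, ∞, 2]
  [98, 25, -∞, 11, 15, ∞]
D(1):
  [∞, -∞, 57, 7, 8, -∞]
  [42, ∞, 42, 11, 8, 91]
  [49, 17, ∞, 10, 61, 45]
  [-∞, 45, 15, ∞, 37, 39]
  [23, 61, 61, 7, ∞, 2]
  [98, 25, 57, 11, 15, ∞]
D(2):
  [∞, -∞, 57, 7, 8, -∞]
  [42, ∞, 42, 11, 8, 91]
  [49, 17, ∞, 11, 61, 45]
  [42, 45, 42, ∞, 37, 45]
  [42, 61, 61, 11, ∞, 61]
  [98, 25, 57, 11, 15, ∞]
D(3):
  [∞, 17, 57, 11, 57, 45]
  [42, ∞, 42, 11, 42, 91]
  [49, 17, ∞, 11, 61, 45]
  [42, 45, 42, ∞, 42, 45]
  [49, 61, 61, 11, ∞, 61]
  [98, 25, 57, 11, 57, ∞]
D(4):
  [∞, 17, 57, 11, 57, 45]
  [42, ∞, 42, 11, 42, 91]
  [49, 17, ∞, 11, 61, 45]
  [42, 45, 42, ∞, 42, 45]
  [49, 61, 61, 11, ∞, 61]
  [98, 25, 57, 11, 57, ∞]
D(5):
  [∞, 57, 57, 11, 57, 57]
  [42, ∞, 42, 11, 42, 91]
  [49, 61, ∞, 11, 61, 61]
  [42, 45, 42, ∞, 42, 45]
  [49, 61, 61, 11, ∞, 61]
  [98, 57, 57, 11, 57, ∞]
D(6):
  [∞, 57, 57, 11, 57, 57]
  [91, ∞, 57, 11, 57, 91]
  [61, 61, ∞, 11, 61, 61]
  [45, 45, 45, ∞, 45, 45]
  [61, 61, 61, 11, ∞, 61]
  [98, 57, 57, 11, 57, ∞]
Answer: W*[4][2] = 61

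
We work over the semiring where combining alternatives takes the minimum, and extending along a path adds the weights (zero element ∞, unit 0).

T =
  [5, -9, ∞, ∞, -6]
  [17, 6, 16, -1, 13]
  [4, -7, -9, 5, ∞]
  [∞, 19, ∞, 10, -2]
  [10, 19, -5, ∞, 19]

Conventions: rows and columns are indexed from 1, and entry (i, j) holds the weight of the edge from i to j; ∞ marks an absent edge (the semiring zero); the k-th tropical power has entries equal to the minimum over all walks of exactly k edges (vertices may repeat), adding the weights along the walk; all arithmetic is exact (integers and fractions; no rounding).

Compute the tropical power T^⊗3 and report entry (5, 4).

T^⊗2:
  [4, -4, -11, -10, -1]
  [20, 8, 7, 5, -3]
  [-5, -16, -18, -8, -2]
  [8, 17, -7, 18, 8]
  [-1, -12, -14, 0, 4]
T^⊗3:
  [-7, -18, -20, -6, -12]
  [7, 0, -8, 7, 3]
  [-14, -25, -27, -17, -11]
  [-3, -14, -16, -2, 2]
  [-10, -21, -23, -13, -7]
Key observation: the optimum is the walk 5->3->2->4, with weight (-5) + (-7) + (-1) = -13.
Optimal value attained by: walk 5->3->2->4.
Answer: (T^⊗3)[5][4] = -13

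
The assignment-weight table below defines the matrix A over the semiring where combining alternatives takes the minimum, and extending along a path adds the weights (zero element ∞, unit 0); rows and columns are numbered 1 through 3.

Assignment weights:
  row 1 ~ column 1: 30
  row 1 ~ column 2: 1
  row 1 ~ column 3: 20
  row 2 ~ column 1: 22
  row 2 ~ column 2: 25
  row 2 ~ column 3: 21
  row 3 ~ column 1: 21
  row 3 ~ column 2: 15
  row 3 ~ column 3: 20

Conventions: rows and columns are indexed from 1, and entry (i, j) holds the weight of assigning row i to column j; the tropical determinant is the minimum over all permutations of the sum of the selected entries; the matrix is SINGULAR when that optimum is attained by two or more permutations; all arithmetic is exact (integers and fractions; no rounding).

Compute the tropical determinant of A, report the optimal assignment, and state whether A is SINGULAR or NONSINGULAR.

σ = (1, 2, 3): 30 + 25 + 20 = 75
σ = (1, 3, 2): 30 + 21 + 15 = 66
σ = (2, 1, 3): 1 + 22 + 20 = 43
σ = (2, 3, 1): 1 + 21 + 21 = 43
σ = (3, 1, 2): 20 + 22 + 15 = 57
σ = (3, 2, 1): 20 + 25 + 21 = 66
Optimal value attained by: σ = (2, 1, 3).
Answer: det⊕(A) = 43; verdict: SINGULAR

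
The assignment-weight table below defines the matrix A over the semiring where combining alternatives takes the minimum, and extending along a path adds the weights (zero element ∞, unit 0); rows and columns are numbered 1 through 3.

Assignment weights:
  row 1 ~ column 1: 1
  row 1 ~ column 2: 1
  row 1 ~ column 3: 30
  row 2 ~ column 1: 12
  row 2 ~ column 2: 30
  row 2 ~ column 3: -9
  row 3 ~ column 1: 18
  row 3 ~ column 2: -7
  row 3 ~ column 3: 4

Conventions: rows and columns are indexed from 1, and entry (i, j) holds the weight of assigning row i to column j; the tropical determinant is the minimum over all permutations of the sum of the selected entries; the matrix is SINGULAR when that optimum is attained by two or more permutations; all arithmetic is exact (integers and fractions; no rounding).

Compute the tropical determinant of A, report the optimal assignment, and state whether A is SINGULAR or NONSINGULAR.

σ = (1, 2, 3): 1 + 30 + 4 = 35
σ = (1, 3, 2): 1 + (-9) + (-7) = -15
σ = (2, 1, 3): 1 + 12 + 4 = 17
σ = (2, 3, 1): 1 + (-9) + 18 = 10
σ = (3, 1, 2): 30 + 12 + (-7) = 35
σ = (3, 2, 1): 30 + 30 + 18 = 78
Optimal value attained by: σ = (1, 3, 2).
Answer: det⊕(A) = -15; verdict: NONSINGULAR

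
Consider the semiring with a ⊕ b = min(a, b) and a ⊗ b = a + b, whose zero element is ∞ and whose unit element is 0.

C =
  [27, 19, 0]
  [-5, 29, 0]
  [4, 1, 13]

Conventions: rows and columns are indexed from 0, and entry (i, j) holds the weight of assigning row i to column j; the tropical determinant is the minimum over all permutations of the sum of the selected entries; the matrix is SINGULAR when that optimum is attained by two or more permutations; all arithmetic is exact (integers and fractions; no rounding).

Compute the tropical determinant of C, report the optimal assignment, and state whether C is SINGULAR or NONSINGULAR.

σ = (0, 1, 2): 27 + 29 + 13 = 69
σ = (0, 2, 1): 27 + 0 + 1 = 28
σ = (1, 0, 2): 19 + (-5) + 13 = 27
σ = (1, 2, 0): 19 + 0 + 4 = 23
σ = (2, 0, 1): 0 + (-5) + 1 = -4
σ = (2, 1, 0): 0 + 29 + 4 = 33
Optimal value attained by: σ = (2, 0, 1).
Answer: det⊕(C) = -4; verdict: NONSINGULAR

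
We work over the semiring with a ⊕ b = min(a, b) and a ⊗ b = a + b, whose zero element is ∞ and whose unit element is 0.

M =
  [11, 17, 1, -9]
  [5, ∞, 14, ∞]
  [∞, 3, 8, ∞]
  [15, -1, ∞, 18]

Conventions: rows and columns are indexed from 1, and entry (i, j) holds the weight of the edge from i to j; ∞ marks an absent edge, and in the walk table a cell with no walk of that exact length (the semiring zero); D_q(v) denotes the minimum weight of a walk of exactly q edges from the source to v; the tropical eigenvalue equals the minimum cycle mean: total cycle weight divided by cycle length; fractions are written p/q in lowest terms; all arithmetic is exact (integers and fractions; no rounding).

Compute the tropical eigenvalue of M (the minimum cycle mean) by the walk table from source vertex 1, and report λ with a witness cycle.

q=0: [0, ∞, ∞, ∞]
q=1: [11, 17, 1, -9]
q=2: [6, -10, 9, 2]
q=3: [-5, 1, 4, -3]
q=4: [6, -4, -4, -14]
Optimal cycle mean attained by: cycle 1->4->2->1, total (-9) + (-1) + 5, length 3.
Answer: λ = -5/3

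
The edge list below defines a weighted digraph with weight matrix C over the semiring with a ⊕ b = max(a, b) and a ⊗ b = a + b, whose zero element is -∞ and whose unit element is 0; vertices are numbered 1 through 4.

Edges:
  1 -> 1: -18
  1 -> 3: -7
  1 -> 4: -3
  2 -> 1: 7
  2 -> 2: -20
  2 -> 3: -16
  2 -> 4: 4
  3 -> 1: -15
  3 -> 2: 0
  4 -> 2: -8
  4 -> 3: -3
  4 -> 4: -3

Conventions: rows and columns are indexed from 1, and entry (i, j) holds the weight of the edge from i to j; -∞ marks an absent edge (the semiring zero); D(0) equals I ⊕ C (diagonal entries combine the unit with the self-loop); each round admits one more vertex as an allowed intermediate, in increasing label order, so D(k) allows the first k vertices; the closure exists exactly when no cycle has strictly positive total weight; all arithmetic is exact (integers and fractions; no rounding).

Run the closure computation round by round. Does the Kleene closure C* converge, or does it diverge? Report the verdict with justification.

D(0):
  [0, -∞, -7, -3]
  [7, 0, -16, 4]
  [-15, 0, 0, -∞]
  [-∞, -8, -3, 0]
D(1):
  [0, -∞, -7, -3]
  [7, 0, 0, 4]
  [-15, 0, 0, -18]
  [-∞, -8, -3, 0]
D(2):
  [0, -∞, -7, -3]
  [7, 0, 0, 4]
  [7, 0, 0, 4]
  [-1, -8, -3, 0]
Detection: at round 3, diagonal entry (4, 4) turns strictly positive.
Key observation: the cycle 4->3->2->1->4 has total weight (-3) + 0 + 7 + (-3), which is strictly positive.
Answer: DIVERGES — positive cycle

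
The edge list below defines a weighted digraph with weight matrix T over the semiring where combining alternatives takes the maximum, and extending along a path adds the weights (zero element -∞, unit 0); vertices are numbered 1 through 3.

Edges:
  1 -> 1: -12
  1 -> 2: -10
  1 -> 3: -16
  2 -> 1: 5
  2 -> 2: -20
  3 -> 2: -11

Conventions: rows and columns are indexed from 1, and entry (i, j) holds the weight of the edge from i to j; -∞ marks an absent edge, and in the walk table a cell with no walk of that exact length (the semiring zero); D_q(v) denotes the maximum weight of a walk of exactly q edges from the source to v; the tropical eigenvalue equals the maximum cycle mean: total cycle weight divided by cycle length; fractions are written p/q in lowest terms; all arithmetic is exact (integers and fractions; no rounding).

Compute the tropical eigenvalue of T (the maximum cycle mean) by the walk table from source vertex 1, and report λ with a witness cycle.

q=0: [0, -∞, -∞]
q=1: [-12, -10, -16]
q=2: [-5, -22, -28]
q=3: [-17, -15, -21]
Optimal cycle mean attained by: cycle 1->2->1, total (-10) + 5, length 2.
Answer: λ = -5/2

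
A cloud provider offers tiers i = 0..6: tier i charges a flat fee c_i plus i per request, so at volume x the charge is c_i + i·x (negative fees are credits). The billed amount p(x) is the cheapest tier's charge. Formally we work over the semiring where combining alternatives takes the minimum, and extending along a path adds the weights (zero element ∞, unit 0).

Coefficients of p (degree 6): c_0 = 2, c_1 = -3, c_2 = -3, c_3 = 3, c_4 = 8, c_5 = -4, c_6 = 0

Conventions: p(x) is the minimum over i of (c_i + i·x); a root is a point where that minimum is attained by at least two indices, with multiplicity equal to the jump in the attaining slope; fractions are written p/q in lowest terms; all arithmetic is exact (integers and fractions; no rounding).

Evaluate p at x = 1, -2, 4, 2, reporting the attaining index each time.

p(1) = min(2+0·1=2, -3+1·1=-2, -3+2·1=-1, 3+3·1=6, 8+4·1=12, -4+5·1=1, 0+6·1=6) = -2 (attained by i=1)
p(-2) = min(2+0·(-2)=2, -3+1·(-2)=-5, -3+2·(-2)=-7, 3+3·(-2)=-3, 8+4·(-2)=0, -4+5·(-2)=-14, 0+6·(-2)=-12) = -14 (attained by i=5)
p(4) = min(2+0·4=2, -3+1·4=1, -3+2·4=5, 3+3·4=15, 8+4·4=24, -4+5·4=16, 0+6·4=24) = 1 (attained by i=1)
p(2) = min(2+0·2=2, -3+1·2=-1, -3+2·2=1, 3+3·2=9, 8+4·2=16, -4+5·2=6, 0+6·2=12) = -1 (attained by i=1)
Answer: p(1) = -2; p(-2) = -14; p(4) = 1; p(2) = -1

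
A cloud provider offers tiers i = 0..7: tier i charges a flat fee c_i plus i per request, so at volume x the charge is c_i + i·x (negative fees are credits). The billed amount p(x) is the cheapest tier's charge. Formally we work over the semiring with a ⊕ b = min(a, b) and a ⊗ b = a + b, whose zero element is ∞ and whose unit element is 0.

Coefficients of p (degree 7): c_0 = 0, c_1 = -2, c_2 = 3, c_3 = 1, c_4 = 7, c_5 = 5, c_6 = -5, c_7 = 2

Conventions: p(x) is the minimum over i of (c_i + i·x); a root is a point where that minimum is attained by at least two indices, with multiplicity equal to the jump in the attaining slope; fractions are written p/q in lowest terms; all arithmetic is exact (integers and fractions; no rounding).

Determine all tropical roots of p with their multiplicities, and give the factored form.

hull edge (i=0, c=0) to (i=1, c=-2): slope -2, span 1
hull edge (i=1, c=-2) to (i=6, c=-5): slope -3/5, span 5
hull edge (i=6, c=-5) to (i=7, c=2): slope 7, span 1
Factored form: p(x) = 2 ⊗ (x ⊕ (-7)) ⊗ (x ⊕ 3/5) ⊗ (x ⊕ 3/5) ⊗ (x ⊕ 3/5) ⊗ (x ⊕ 3/5) ⊗ (x ⊕ 3/5) ⊗ (x ⊕ 2)
Answer: roots = -7 (mult 1), 3/5 (mult 5), 2 (mult 1)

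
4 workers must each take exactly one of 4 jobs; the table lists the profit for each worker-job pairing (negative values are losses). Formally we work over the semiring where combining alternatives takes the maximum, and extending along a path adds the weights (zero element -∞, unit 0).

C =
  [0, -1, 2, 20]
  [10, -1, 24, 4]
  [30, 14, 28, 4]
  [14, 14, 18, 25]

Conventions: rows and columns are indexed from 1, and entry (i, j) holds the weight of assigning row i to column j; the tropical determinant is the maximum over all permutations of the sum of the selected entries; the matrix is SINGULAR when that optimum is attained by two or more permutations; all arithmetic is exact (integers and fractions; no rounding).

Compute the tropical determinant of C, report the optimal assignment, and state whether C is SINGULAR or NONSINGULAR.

σ = (1, 2, 3, 4): 0 + (-1) + 28 + 25 = 52
σ = (1, 2, 4, 3): 0 + (-1) + 4 + 18 = 21
σ = (1, 3, 2, 4): 0 + 24 + 14 + 25 = 63
σ = (1, 3, 4, 2): 0 + 24 + 4 + 14 = 42
σ = (1, 4, 2, 3): 0 + 4 + 14 + 18 = 36
σ = (1, 4, 3, 2): 0 + 4 + 28 + 14 = 46
σ = (2, 1, 3, 4): (-1) + 10 + 28 + 25 = 62
σ = (2, 1, 4, 3): (-1) + 10 + 4 + 18 = 31
σ = (2, 3, 1, 4): (-1) + 24 + 30 + 25 = 78
σ = (2, 3, 4, 1): (-1) + 24 + 4 + 14 = 41
σ = (2, 4, 1, 3): (-1) + 4 + 30 + 18 = 51
σ = (2, 4, 3, 1): (-1) + 4 + 28 + 14 = 45
σ = (3, 1, 2, 4): 2 + 10 + 14 + 25 = 51
σ = (3, 1, 4, 2): 2 + 10 + 4 + 14 = 30
σ = (3, 2, 1, 4): 2 + (-1) + 30 + 25 = 56
σ = (3, 2, 4, 1): 2 + (-1) + 4 + 14 = 19
σ = (3, 4, 1, 2): 2 + 4 + 30 + 14 = 50
σ = (3, 4, 2, 1): 2 + 4 + 14 + 14 = 34
σ = (4, 1, 2, 3): 20 + 10 + 14 + 18 = 62
σ = (4, 1, 3, 2): 20 + 10 + 28 + 14 = 72
σ = (4, 2, 1, 3): 20 + (-1) + 30 + 18 = 67
σ = (4, 2, 3, 1): 20 + (-1) + 28 + 14 = 61
σ = (4, 3, 1, 2): 20 + 24 + 30 + 14 = 88
σ = (4, 3, 2, 1): 20 + 24 + 14 + 14 = 72
Optimal value attained by: σ = (4, 3, 1, 2).
Answer: det⊕(C) = 88; verdict: NONSINGULAR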